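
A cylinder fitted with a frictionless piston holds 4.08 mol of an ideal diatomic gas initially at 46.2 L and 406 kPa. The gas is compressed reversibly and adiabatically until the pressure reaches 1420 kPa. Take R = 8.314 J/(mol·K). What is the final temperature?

791 K

T₁ = P₁V₁/(nR) = 406×46.2/(4.08×8.314) = 553 K.
Adiabatic: T₂/T₁ = (P₂/P₁)^((γ−1)/γ) ⇒ T₂ = 553×(3.50)^0.286 = 791 K; V₂ = 18.9 L.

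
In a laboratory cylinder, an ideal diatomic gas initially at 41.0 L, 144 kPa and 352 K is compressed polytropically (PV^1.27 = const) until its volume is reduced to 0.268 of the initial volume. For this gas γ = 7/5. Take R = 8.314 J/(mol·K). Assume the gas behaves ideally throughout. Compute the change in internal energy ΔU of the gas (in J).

6300 J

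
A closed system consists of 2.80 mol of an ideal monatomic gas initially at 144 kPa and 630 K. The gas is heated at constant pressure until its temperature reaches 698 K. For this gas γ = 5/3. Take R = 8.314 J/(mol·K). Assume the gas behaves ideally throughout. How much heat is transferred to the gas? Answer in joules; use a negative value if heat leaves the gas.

V₁ = nRT₁/P₁ = 2.80×8.314×630/144 = 102 L.
Isobaric: P stays 144 kPa; V/T = const ⇒ T₂ = 698 K, V₂ = 113 L.
W = PΔV = 144×(113−102) kPa·L = 1580 J.
ΔU = nCvΔT = 2.80×12.5×(698−630) = 2370 J.
Q = ΔU + W = nCpΔT = 3960 J.

3960 J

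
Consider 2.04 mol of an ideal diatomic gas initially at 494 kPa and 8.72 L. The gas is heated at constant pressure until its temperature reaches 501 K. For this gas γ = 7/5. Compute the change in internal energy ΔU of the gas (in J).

10500 J

T₁ = P₁V₁/(nR) = 494×8.72/(2.04×8.314) = 254 K.
Isobaric: P stays 494 kPa; V/T = const ⇒ T₂ = 501 K, V₂ = 17.2 L.
For an ideal gas ΔU = nCvΔT with Cv = (5/2)R = 20.8 J/(mol·K).
ΔU = 2.04×20.8×(501−254) = 10500 J.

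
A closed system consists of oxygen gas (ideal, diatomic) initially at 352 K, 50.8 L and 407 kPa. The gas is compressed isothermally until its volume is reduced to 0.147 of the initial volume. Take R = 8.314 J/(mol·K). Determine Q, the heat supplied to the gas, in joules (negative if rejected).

-39600 J

n = P₁V₁/(RT₁) = 407×50.8/(8.314×352) = 7.06 mol.
Isothermal: T stays 352 K; PV = const ⇒ V₂ = 7.47 L, P₂ = 2770 kPa.
ΔU = 0 (ideal gas, T constant).
W = nRT ln(V₂/V₁) = 7.06×8.314×352×ln(0.147) = -39600 J.
Q = ΔU + W = -39600 J.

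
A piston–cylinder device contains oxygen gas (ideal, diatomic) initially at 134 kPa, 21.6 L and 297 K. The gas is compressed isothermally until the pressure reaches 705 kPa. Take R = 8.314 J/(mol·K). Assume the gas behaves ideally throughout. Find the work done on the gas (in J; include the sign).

n = P₁V₁/(RT₁) = 134×21.6/(8.314×297) = 1.17 mol.
Isothermal: T stays 297 K; PV = const ⇒ V₂ = 4.11 L, P₂ = 705 kPa.
W = nRT ln(V₂/V₁) = 1.17×8.314×297×ln(0.190) = -4810 J.
Work done on the gas = −W_by = 4810 J.

4810 J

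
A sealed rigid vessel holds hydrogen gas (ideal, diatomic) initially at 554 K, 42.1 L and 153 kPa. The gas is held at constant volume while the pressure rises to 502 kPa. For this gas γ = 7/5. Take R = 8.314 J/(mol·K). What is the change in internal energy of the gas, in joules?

36700 J

n = P₁V₁/(RT₁) = 153×42.1/(8.314×554) = 1.40 mol.
Isochoric: V stays 42.1 L; P/T = const ⇒ T₂ = 1820 K, P₂ = 502 kPa.
For an ideal gas ΔU = nCvΔT with Cv = (5/2)R = 20.8 J/(mol·K).
ΔU = 1.40×20.8×(1820−554) = 36700 J.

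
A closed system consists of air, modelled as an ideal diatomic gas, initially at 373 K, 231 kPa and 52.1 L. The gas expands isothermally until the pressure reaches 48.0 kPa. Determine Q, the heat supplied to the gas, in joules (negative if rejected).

18900 J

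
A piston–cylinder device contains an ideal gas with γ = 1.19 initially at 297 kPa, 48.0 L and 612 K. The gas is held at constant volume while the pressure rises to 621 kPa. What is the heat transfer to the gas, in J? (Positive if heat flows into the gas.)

n = P₁V₁/(RT₁) = 297×48.0/(8.314×612) = 2.80 mol.
Isochoric: V stays 48.0 L; P/T = const ⇒ T₂ = 1280 K, P₂ = 621 kPa.
W = 0 (no volume change).
ΔU = nCvΔT = 2.80×43.8×(1280−612) = 81900 J.
Q = ΔU = 81900 J.

81900 J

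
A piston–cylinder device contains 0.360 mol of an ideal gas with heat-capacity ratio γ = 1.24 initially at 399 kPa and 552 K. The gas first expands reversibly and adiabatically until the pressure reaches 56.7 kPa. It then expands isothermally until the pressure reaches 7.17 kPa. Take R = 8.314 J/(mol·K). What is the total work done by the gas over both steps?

4510 J

V₁ = nRT₁/P₁ = 0.360×8.314×552/399 = 4.14 L.
Step 1 — Adiabatic: T₂/T₁ = (P₂/P₁)^((γ−1)/γ) ⇒ T₂ = 552×(0.142)^0.194 = 378 K; V₂ = 20.0 L.
ΔU = nCvΔT = 0.360×34.6×(378−552) = -2170 J.
Q = 0 for an adiabatic process, so W = −ΔU = 2170 J.
State after step 1: P = 56.7 kPa, V = 20.0 L, T = 378 K.
Step 2 — Isothermal: T stays 378 K; PV = const ⇒ V₂ = 158 L, P₂ = 7.17 kPa.
ΔU = 0 (ideal gas, T constant).
W = nRT ln(V₂/V₁) = 0.360×8.314×378×ln(7.91) = 2340 J.
Q = ΔU + W = 2340 J.
Net over both steps: W = 4510 J, Q = 2340 J, ΔU = -2170 J.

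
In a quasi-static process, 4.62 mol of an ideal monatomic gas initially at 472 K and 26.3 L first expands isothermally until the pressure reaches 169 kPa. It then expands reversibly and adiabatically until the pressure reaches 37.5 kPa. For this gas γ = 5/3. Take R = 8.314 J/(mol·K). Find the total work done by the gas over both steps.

37800 J

P₁ = nRT₁/V₁ = 4.62×8.314×472/26.3 = 689 kPa.
Step 1 — Isothermal: T stays 472 K; PV = const ⇒ V₂ = 107 L, P₂ = 169 kPa.
ΔU = 0 (ideal gas, T constant).
W = nRT ln(V₂/V₁) = 4.62×8.314×472×ln(4.08) = 25500 J.
Q = ΔU + W = 25500 J.
State after step 1: P = 169 kPa, V = 107 L, T = 472 K.
Step 2 — Adiabatic: T₂/T₁ = (P₂/P₁)^((γ−1)/γ) ⇒ T₂ = 472×(0.222)^0.400 = 258 K; V₂ = 265 L.
ΔU = nCvΔT = 4.62×12.5×(258−472) = -12300 J.
Q = 0 for an adiabatic process, so W = −ΔU = 12300 J.
Net over both steps: W = 37800 J, Q = 25500 J, ΔU = -12300 J.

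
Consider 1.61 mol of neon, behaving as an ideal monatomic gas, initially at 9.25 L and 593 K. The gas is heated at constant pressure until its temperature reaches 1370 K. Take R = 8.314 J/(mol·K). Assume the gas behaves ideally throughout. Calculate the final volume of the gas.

21.4 L

P₁ = nRT₁/V₁ = 1.61×8.314×593/9.25 = 858 kPa.
Isobaric: P stays 858 kPa; V/T = const ⇒ T₂ = 1370 K, V₂ = 21.4 L.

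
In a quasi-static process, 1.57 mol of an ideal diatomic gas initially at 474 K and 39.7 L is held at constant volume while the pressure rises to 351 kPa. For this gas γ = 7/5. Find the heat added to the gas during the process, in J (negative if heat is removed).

P₁ = nRT₁/V₁ = 1.57×8.314×474/39.7 = 156 kPa.
Isochoric: V stays 39.7 L; P/T = const ⇒ T₂ = 1070 K, P₂ = 351 kPa.
W = 0 (no volume change).
ΔU = nCvΔT = 1.57×20.8×(1070−474) = 19400 J.
Q = ΔU = 19400 J.

19400 J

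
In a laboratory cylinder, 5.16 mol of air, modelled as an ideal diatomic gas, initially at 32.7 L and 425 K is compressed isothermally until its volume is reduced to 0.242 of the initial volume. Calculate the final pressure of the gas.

P₁ = nRT₁/V₁ = 5.16×8.314×425/32.7 = 558 kPa.
Isothermal: T stays 425 K; PV = const ⇒ V₂ = 7.91 L, P₂ = 2300 kPa.

2300 kPa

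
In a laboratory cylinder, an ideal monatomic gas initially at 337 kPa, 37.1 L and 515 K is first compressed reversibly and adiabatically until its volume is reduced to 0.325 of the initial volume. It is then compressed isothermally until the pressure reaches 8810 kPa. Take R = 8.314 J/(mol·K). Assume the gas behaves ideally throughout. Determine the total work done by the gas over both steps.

-57700 J

n = P₁V₁/(RT₁) = 337×37.1/(8.314×515) = 2.92 mol.
Step 1 — Adiabatic: TV^(γ−1) = const ⇒ T₂ = 515×(3.08)^0.667 = 1090 K; PV^γ = const ⇒ P₂ = 2190 kPa.
ΔU = nCvΔT = 2.92×12.5×(1090−515) = 20900 J.
Q = 0 for an adiabatic process, so W = −ΔU = -20900 J.
State after step 1: P = 2190 kPa, V = 12.1 L, T = 1090 K.
Step 2 — Isothermal: T stays 1090 K; PV = const ⇒ V₂ = 3.00 L, P₂ = 8810 kPa.
ΔU = 0 (ideal gas, T constant).
W = nRT ln(V₂/V₁) = 2.92×8.314×1090×ln(0.249) = -36800 J.
Q = ΔU + W = -36800 J.
Net over both steps: W = -57700 J, Q = -36800 J, ΔU = 20900 J.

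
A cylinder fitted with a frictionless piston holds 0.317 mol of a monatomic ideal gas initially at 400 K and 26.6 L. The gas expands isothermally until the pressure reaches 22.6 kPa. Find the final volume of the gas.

P₁ = nRT₁/V₁ = 0.317×8.314×400/26.6 = 39.6 kPa.
Isothermal: T stays 400 K; PV = const ⇒ V₂ = 46.6 L, P₂ = 22.6 kPa.

46.6 L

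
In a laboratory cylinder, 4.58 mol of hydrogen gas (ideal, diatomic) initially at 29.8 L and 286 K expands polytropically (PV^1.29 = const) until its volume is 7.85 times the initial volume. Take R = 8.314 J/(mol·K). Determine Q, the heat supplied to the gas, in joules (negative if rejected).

4650 J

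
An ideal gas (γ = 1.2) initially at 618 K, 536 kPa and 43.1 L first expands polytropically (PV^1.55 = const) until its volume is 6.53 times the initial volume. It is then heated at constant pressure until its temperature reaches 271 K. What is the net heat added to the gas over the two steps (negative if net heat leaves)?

n = P₁V₁/(RT₁) = 536×43.1/(8.314×618) = 4.50 mol.
Step 1 — Polytropic n=1.55: T₂ = T₁(V₁/V₂)^(n−1) = 618×(0.153)^0.55 = 220 K; P₂ = P₁(V₁/V₂)^n = 29.2 kPa.
W = (P₁V₁−P₂V₂)/(n−1) = (536×43.1−29.2×281)/0.55 = 27000 J.
ΔU = nCvΔT = 4.50×41.6×(220−618) = -74400 J.
Q = ΔU + W = -47300 J.
State after step 1: P = 29.2 kPa, V = 281 L, T = 220 K.
Step 2 — Isobaric: P stays 29.2 kPa; V/T = const ⇒ T₂ = 271 K, V₂ = 346 L.
W = PΔV = 29.2×(346−281) kPa·L = 1900 J.
ΔU = nCvΔT = 4.50×41.6×(271−220) = 9500 J.
Q = ΔU + W = nCpΔT = 11400 J.
Net over both steps: W = 28900 J, Q = -35900 J, ΔU = -64900 J.

-35900 J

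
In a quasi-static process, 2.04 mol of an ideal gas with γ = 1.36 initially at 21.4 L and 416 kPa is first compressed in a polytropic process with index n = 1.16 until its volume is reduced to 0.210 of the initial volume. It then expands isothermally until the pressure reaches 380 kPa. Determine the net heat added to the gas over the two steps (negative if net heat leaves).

13000 J

T₁ = P₁V₁/(nR) = 416×21.4/(2.04×8.314) = 525 K.
Step 1 — Polytropic n=1.16: T₂ = T₁(V₁/V₂)^(n−1) = 525×(4.76)^0.16 = 674 K; P₂ = P₁(V₁/V₂)^n = 2540 kPa.
W = (P₁V₁−P₂V₂)/(n−1) = (416×21.4−2540×4.49)/0.16 = -15800 J.
ΔU = nCvΔT = 2.04×23.1×(674−525) = 7010 J.
Q = ΔU + W = -8770 J.
State after step 1: P = 2540 kPa, V = 4.49 L, T = 674 K.
Step 2 — Isothermal: T stays 674 K; PV = const ⇒ V₂ = 30.1 L, P₂ = 380 kPa.
ΔU = 0 (ideal gas, T constant).
W = nRT ln(V₂/V₁) = 2.04×8.314×674×ln(6.69) = 21700 J.
Q = ΔU + W = 21700 J.
Net over both steps: W = 5940 J, Q = 13000 J, ΔU = 7010 J.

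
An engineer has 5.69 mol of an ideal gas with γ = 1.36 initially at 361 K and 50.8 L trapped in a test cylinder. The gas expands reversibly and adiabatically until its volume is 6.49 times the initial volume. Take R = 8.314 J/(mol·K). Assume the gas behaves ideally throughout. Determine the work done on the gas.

-23200 J

P₁ = nRT₁/V₁ = 5.69×8.314×361/50.8 = 336 kPa.
Adiabatic: TV^(γ−1) = const ⇒ T₂ = 361×(0.154)^0.360 = 184 K; PV^γ = const ⇒ P₂ = 26.4 kPa.
ΔU = nCvΔT = 5.69×23.1×(184−361) = -23200 J.
Q = 0 for an adiabatic process, so W = −ΔU = 23200 J.
Work done on the gas = −W_by = -23200 J.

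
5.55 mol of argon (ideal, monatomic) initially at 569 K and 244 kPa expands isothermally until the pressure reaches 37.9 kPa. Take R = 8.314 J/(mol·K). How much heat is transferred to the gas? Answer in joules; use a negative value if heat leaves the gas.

48900 J

V₁ = nRT₁/P₁ = 5.55×8.314×569/244 = 108 L.
Isothermal: T stays 569 K; PV = const ⇒ V₂ = 693 L, P₂ = 37.9 kPa.
ΔU = 0 (ideal gas, T constant).
W = nRT ln(V₂/V₁) = 5.55×8.314×569×ln(6.44) = 48900 J.
Q = ΔU + W = 48900 J.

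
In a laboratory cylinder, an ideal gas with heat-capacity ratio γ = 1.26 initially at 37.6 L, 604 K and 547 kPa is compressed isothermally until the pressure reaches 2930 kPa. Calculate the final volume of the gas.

Isothermal: T stays 604 K; PV = const ⇒ V₂ = 7.02 L, P₂ = 2930 kPa.

7.02 L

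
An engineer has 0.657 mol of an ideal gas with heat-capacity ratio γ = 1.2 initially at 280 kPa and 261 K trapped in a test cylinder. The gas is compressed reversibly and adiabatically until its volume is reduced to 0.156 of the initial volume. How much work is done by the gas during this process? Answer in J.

-3210 J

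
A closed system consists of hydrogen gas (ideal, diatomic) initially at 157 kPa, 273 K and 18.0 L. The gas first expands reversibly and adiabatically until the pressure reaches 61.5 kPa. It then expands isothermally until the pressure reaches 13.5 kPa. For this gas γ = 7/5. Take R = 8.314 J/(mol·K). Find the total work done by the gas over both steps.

4940 J

n = P₁V₁/(RT₁) = 157×18.0/(8.314×273) = 1.25 mol.
Step 1 — Adiabatic: T₂/T₁ = (P₂/P₁)^((γ−1)/γ) ⇒ T₂ = 273×(0.392)^0.286 = 209 K; V₂ = 35.2 L.
ΔU = nCvΔT = 1.25×20.8×(209−273) = -1660 J.
Q = 0 for an adiabatic process, so W = −ΔU = 1660 J.
State after step 1: P = 61.5 kPa, V = 35.2 L, T = 209 K.
Step 2 — Isothermal: T stays 209 K; PV = const ⇒ V₂ = 160 L, P₂ = 13.5 kPa.
ΔU = 0 (ideal gas, T constant).
W = nRT ln(V₂/V₁) = 1.25×8.314×209×ln(4.56) = 3280 J.
Q = ΔU + W = 3280 J.
Net over both steps: W = 4940 J, Q = 3280 J, ΔU = -1660 J.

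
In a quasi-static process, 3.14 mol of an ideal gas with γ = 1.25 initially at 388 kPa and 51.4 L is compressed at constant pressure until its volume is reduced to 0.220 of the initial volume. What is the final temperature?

T₁ = P₁V₁/(nR) = 388×51.4/(3.14×8.314) = 764 K.
Isobaric: P stays 388 kPa; V/T = const ⇒ T₂ = 168 K, V₂ = 11.3 L.

168 K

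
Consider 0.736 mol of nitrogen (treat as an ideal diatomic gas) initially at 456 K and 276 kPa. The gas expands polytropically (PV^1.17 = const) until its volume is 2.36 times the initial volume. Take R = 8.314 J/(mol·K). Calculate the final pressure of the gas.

101 kPa

V₁ = nRT₁/P₁ = 0.736×8.314×456/276 = 10.1 L.
Polytropic n=1.17: T₂ = T₁(V₁/V₂)^(n−1) = 456×(0.424)^0.17 = 394 K; P₂ = P₁(V₁/V₂)^n = 101 kPa.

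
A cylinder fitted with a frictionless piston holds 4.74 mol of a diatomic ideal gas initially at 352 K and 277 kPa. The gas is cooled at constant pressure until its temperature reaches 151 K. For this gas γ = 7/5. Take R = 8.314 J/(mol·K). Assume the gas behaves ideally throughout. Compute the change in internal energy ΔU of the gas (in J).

-19800 J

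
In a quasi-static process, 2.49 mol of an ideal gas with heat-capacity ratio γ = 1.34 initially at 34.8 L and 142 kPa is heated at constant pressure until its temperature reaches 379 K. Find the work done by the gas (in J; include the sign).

2900 J

T₁ = P₁V₁/(nR) = 142×34.8/(2.49×8.314) = 239 K.
Isobaric: P stays 142 kPa; V/T = const ⇒ T₂ = 379 K, V₂ = 55.3 L.
W = PΔV = 142×(55.3−34.8) kPa·L = 2900 J.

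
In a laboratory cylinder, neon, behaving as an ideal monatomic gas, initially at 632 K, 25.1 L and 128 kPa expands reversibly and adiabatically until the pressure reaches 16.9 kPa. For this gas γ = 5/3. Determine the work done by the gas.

2680 J

n = P₁V₁/(RT₁) = 128×25.1/(8.314×632) = 0.611 mol.
Adiabatic: T₂/T₁ = (P₂/P₁)^((γ−1)/γ) ⇒ T₂ = 632×(0.132)^0.400 = 281 K; V₂ = 84.6 L.
ΔU = nCvΔT = 0.611×12.5×(281−632) = -2680 J.
Q = 0 for an adiabatic process, so W = −ΔU = 2680 J.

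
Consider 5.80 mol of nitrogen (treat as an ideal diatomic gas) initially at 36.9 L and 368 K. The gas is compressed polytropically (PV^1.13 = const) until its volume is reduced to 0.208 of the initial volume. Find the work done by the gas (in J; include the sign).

P₁ = nRT₁/V₁ = 5.80×8.314×368/36.9 = 481 kPa.
Polytropic n=1.13: T₂ = T₁(V₁/V₂)^(n−1) = 368×(4.81)^0.13 = 451 K; P₂ = P₁(V₁/V₂)^n = 2840 kPa.
W = (P₁V₁−P₂V₂)/(n−1) = (481×36.9−2840×7.68)/0.13 = -30900 J.

-30900 J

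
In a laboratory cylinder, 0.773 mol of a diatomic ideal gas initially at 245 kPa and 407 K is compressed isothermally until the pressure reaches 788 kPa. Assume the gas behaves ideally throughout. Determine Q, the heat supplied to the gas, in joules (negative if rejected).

-3060 J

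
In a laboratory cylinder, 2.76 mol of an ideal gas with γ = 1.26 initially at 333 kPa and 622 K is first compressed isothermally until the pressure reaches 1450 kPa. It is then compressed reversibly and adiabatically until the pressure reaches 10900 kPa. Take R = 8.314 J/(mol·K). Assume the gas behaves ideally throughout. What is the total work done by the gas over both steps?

-49300 J

V₁ = nRT₁/P₁ = 2.76×8.314×622/333 = 42.9 L.
Step 1 — Isothermal: T stays 622 K; PV = const ⇒ V₂ = 9.84 L, P₂ = 1450 kPa.
ΔU = 0 (ideal gas, T constant).
W = nRT ln(V₂/V₁) = 2.76×8.314×622×ln(0.230) = -21000 J.
Q = ΔU + W = -21000 J.
State after step 1: P = 1450 kPa, V = 9.84 L, T = 622 K.
Step 2 — Adiabatic: T₂/T₁ = (P₂/P₁)^((γ−1)/γ) ⇒ T₂ = 622×(7.52)^0.206 = 943 K; V₂ = 1.99 L.
ΔU = nCvΔT = 2.76×32.0×(943−622) = 28300 J.
Q = 0 for an adiabatic process, so W = −ΔU = -28300 J.
Net over both steps: W = -49300 J, Q = -21000 J, ΔU = 28300 J.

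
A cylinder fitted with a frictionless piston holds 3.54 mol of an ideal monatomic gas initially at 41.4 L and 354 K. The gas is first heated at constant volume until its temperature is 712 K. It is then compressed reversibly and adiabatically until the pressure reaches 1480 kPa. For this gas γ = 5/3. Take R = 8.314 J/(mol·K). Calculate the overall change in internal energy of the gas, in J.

32700 J

P₁ = nRT₁/V₁ = 3.54×8.314×354/41.4 = 252 kPa.
Step 1 — Isochoric: V stays 41.4 L; P/T = const ⇒ T₂ = 712 K, P₂ = 506 kPa.
W = 0 (no volume change).
ΔU = nCvΔT = 3.54×12.5×(712−354) = 15800 J.
Q = ΔU = 15800 J.
State after step 1: P = 506 kPa, V = 41.4 L, T = 712 K.
Step 2 — Adiabatic: T₂/T₁ = (P₂/P₁)^((γ−1)/γ) ⇒ T₂ = 712×(2.92)^0.400 = 1090 K; V₂ = 21.7 L.
ΔU = nCvΔT = 3.54×12.5×(1090−712) = 16800 J.
Q = 0 for an adiabatic process, so W = −ΔU = -16800 J.
Net over both steps: W = -16800 J, Q = 15800 J, ΔU = 32700 J.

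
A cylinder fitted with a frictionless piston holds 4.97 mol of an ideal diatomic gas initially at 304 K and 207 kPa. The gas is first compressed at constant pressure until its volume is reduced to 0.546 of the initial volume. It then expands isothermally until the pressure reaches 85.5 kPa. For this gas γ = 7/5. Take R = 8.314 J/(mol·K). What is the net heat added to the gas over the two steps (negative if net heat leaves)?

-13900 J

V₁ = nRT₁/P₁ = 4.97×8.314×304/207 = 60.7 L.
Step 1 — Isobaric: P stays 207 kPa; V/T = const ⇒ T₂ = 166 K, V₂ = 33.1 L.
W = PΔV = 207×(33.1−60.7) kPa·L = -5700 J.
ΔU = nCvΔT = 4.97×20.8×(166−304) = -14300 J.
Q = ΔU + W = nCpΔT = -20000 J.
State after step 1: P = 207 kPa, V = 33.1 L, T = 166 K.
Step 2 — Isothermal: T stays 166 K; PV = const ⇒ V₂ = 80.2 L, P₂ = 85.5 kPa.
ΔU = 0 (ideal gas, T constant).
W = nRT ln(V₂/V₁) = 4.97×8.314×166×ln(2.42) = 6060 J.
Q = ΔU + W = 6060 J.
Net over both steps: W = 361 J, Q = -13900 J, ΔU = -14300 J.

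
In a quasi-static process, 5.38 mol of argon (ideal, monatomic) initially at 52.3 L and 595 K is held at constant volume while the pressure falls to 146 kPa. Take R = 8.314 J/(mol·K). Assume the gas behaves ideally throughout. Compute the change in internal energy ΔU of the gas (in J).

P₁ = nRT₁/V₁ = 5.38×8.314×595/52.3 = 509 kPa.
Isochoric: V stays 52.3 L; P/T = const ⇒ T₂ = 171 K, P₂ = 146 kPa.
For an ideal gas ΔU = nCvΔT with Cv = (3/2)R = 12.5 J/(mol·K).
ΔU = 5.38×12.5×(171−595) = -28500 J.

-28500 J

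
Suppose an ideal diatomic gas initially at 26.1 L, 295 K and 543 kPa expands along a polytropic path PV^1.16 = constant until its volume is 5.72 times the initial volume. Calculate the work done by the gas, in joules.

21600 J

n = P₁V₁/(RT₁) = 543×26.1/(8.314×295) = 5.78 mol.
Polytropic n=1.16: T₂ = T₁(V₁/V₂)^(n−1) = 295×(0.175)^0.16 = 223 K; P₂ = P₁(V₁/V₂)^n = 71.8 kPa.
W = (P₁V₁−P₂V₂)/(n−1) = (543×26.1−71.8×149)/0.16 = 21600 J.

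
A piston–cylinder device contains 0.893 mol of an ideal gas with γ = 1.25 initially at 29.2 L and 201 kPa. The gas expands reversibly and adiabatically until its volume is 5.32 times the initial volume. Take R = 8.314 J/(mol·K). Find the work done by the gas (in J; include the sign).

T₁ = P₁V₁/(nR) = 201×29.2/(0.893×8.314) = 791 K.
Adiabatic: TV^(γ−1) = const ⇒ T₂ = 791×(0.188)^0.250 = 521 K; PV^γ = const ⇒ P₂ = 24.9 kPa.
ΔU = nCvΔT = 0.893×33.3×(521−791) = -8020 J.
Q = 0 for an adiabatic process, so W = −ΔU = 8020 J.

8020 J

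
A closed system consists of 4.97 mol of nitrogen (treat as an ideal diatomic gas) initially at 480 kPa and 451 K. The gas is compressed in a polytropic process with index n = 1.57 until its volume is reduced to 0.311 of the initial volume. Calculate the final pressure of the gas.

V₁ = nRT₁/P₁ = 4.97×8.314×451/480 = 38.8 L.
Polytropic n=1.57: T₂ = T₁(V₁/V₂)^(n−1) = 451×(3.22)^0.57 = 878 K; P₂ = P₁(V₁/V₂)^n = 3000 kPa.

3000 kPa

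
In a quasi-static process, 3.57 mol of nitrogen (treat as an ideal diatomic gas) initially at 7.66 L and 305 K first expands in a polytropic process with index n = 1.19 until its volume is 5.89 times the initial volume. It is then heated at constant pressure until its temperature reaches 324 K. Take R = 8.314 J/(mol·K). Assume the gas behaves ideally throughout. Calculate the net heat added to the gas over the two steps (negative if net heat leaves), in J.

18200 J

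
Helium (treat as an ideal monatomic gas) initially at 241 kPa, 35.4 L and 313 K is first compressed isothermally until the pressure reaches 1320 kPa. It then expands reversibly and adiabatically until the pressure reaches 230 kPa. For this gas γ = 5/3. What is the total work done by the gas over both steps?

-8070 J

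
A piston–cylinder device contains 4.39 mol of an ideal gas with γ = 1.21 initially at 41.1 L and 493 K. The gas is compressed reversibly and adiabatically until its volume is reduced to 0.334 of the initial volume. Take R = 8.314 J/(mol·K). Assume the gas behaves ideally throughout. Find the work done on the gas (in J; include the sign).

P₁ = nRT₁/V₁ = 4.39×8.314×493/41.1 = 438 kPa.
Adiabatic: TV^(γ−1) = const ⇒ T₂ = 493×(2.99)^0.210 = 621 K; PV^γ = const ⇒ P₂ = 1650 kPa.
ΔU = nCvΔT = 4.39×39.6×(621−493) = 22200 J.
Q = 0 for an adiabatic process, so W = −ΔU = -22200 J.
Work done on the gas = −W_by = 22200 J.

22200 J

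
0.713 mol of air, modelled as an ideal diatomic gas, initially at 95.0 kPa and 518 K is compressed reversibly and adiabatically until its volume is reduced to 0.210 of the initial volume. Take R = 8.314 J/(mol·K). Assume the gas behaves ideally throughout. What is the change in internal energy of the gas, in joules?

6650 J

V₁ = nRT₁/P₁ = 0.713×8.314×518/95.0 = 32.3 L.
Adiabatic: TV^(γ−1) = const ⇒ T₂ = 518×(4.76)^0.400 = 967 K; PV^γ = const ⇒ P₂ = 845 kPa.
For an ideal gas ΔU = nCvΔT with Cv = (5/2)R = 20.8 J/(mol·K).
ΔU = 0.713×20.8×(967−518) = 6650 J.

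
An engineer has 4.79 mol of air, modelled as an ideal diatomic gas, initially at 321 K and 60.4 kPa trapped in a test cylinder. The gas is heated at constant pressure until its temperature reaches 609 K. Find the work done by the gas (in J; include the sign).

V₁ = nRT₁/P₁ = 4.79×8.314×321/60.4 = 212 L.
Isobaric: P stays 60.4 kPa; V/T = const ⇒ T₂ = 609 K, V₂ = 402 L.
W = PΔV = 60.4×(402−212) kPa·L = 11500 J.

11500 J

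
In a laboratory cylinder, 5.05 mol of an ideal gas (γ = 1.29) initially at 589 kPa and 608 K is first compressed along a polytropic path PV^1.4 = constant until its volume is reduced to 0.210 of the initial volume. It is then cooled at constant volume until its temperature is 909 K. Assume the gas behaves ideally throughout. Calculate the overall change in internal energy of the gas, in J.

43600 J

V₁ = nRT₁/P₁ = 5.05×8.314×608/589 = 43.3 L.
Step 1 — Polytropic n=1.4: T₂ = T₁(V₁/V₂)^(n−1) = 608×(4.76)^0.40 = 1140 K; P₂ = P₁(V₁/V₂)^n = 5240 kPa.
W = (P₁V₁−P₂V₂)/(n−1) = (589×43.3−5240×9.10)/0.40 = -55300 J.
ΔU = nCvΔT = 5.05×28.7×(1140−608) = 76300 J.
Q = ΔU + W = 21000 J.
State after step 1: P = 5240 kPa, V = 9.10 L, T = 1140 K.
Step 2 — Isochoric: V stays 9.10 L; P/T = const ⇒ T₂ = 909 K, P₂ = 4190 kPa.
W = 0 (no volume change).
ΔU = nCvΔT = 5.05×28.7×(909−1140) = -32700 J.
Q = ΔU = -32700 J.
Net over both steps: W = -55300 J, Q = -11700 J, ΔU = 43600 J.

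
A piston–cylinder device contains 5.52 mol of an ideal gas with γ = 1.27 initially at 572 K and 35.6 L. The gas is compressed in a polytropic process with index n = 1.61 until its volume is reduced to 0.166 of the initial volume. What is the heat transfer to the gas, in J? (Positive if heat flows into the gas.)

108000 J

P₁ = nRT₁/V₁ = 5.52×8.314×572/35.6 = 737 kPa.
Polytropic n=1.61: T₂ = T₁(V₁/V₂)^(n−1) = 572×(6.02)^0.61 = 1710 K; P₂ = P₁(V₁/V₂)^n = 13300 kPa.
W = (P₁V₁−P₂V₂)/(n−1) = (737×35.6−13300×5.91)/0.61 = -85700 J.
ΔU = nCvΔT = 5.52×30.8×(1710−572) = 194000 J.
Q = ΔU + W = 108000 J.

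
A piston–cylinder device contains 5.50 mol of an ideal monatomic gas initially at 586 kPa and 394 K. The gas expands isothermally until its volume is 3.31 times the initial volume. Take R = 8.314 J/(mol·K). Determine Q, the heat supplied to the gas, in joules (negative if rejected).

21600 J

V₁ = nRT₁/P₁ = 5.50×8.314×394/586 = 30.7 L.
Isothermal: T stays 394 K; PV = const ⇒ V₂ = 102 L, P₂ = 177 kPa.
ΔU = 0 (ideal gas, T constant).
W = nRT ln(V₂/V₁) = 5.50×8.314×394×ln(3.31) = 21600 J.
Q = ΔU + W = 21600 J.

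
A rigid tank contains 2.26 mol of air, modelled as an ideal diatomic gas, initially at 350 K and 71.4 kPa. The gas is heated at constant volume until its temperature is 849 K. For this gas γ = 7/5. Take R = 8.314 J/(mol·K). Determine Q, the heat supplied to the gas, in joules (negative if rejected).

23400 J

V₁ = nRT₁/P₁ = 2.26×8.314×350/71.4 = 92.1 L.
Isochoric: V stays 92.1 L; P/T = const ⇒ T₂ = 849 K, P₂ = 173 kPa.
W = 0 (no volume change).
ΔU = nCvΔT = 2.26×20.8×(849−350) = 23400 J.
Q = ΔU = 23400 J.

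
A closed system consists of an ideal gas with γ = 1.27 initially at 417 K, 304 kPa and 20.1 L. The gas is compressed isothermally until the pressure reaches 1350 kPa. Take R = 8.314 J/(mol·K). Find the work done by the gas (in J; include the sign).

n = P₁V₁/(RT₁) = 304×20.1/(8.314×417) = 1.76 mol.
Isothermal: T stays 417 K; PV = const ⇒ V₂ = 4.53 L, P₂ = 1350 kPa.
W = nRT ln(V₂/V₁) = 1.76×8.314×417×ln(0.225) = -9110 J.

-9110 J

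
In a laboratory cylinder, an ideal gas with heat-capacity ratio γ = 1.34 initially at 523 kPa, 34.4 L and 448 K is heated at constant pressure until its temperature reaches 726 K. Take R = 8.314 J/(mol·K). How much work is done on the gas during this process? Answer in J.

-11200 J

n = P₁V₁/(RT₁) = 523×34.4/(8.314×448) = 4.83 mol.
Isobaric: P stays 523 kPa; V/T = const ⇒ T₂ = 726 K, V₂ = 55.7 L.
W = PΔV = 523×(55.7−34.4) kPa·L = 11200 J.
Work done on the gas = −W_by = -11200 J.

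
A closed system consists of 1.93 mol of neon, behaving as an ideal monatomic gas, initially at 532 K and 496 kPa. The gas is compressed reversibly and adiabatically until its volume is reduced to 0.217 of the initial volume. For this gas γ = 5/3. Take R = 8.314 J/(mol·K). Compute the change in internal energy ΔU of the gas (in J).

V₁ = nRT₁/P₁ = 1.93×8.314×532/496 = 17.2 L.
Adiabatic: TV^(γ−1) = const ⇒ T₂ = 532×(4.61)^0.667 = 1470 K; PV^γ = const ⇒ P₂ = 6330 kPa.
For an ideal gas ΔU = nCvΔT with Cv = (3/2)R = 12.5 J/(mol·K).
ΔU = 1.93×12.5×(1470−532) = 22700 J.

22700 J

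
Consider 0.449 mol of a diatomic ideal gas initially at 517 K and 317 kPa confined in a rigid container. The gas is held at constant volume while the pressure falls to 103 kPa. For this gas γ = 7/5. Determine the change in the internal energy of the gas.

V₁ = nRT₁/P₁ = 0.449×8.314×517/317 = 6.09 L.
Isochoric: V stays 6.09 L; P/T = const ⇒ T₂ = 168 K, P₂ = 103 kPa.
For an ideal gas ΔU = nCvΔT with Cv = (5/2)R = 20.8 J/(mol·K).
ΔU = 0.449×20.8×(168−517) = -3260 J.

-3260 J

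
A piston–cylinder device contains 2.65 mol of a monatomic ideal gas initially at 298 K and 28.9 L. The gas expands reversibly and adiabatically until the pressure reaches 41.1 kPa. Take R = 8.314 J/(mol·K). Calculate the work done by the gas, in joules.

P₁ = nRT₁/V₁ = 2.65×8.314×298/28.9 = 227 kPa.
Adiabatic: T₂/T₁ = (P₂/P₁)^((γ−1)/γ) ⇒ T₂ = 298×(0.181)^0.400 = 150 K; V₂ = 80.6 L.
ΔU = nCvΔT = 2.65×12.5×(150−298) = -4880 J.
Q = 0 for an adiabatic process, so W = −ΔU = 4880 J.

4880 J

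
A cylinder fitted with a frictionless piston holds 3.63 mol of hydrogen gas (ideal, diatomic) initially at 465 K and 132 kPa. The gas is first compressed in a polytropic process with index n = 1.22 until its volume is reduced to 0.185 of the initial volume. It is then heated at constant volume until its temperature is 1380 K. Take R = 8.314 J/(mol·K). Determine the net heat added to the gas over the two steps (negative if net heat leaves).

40400 J

V₁ = nRT₁/P₁ = 3.63×8.314×465/132 = 106 L.
Step 1 — Polytropic n=1.22: T₂ = T₁(V₁/V₂)^(n−1) = 465×(5.41)^0.22 = 674 K; P₂ = P₁(V₁/V₂)^n = 1030 kPa.
W = (P₁V₁−P₂V₂)/(n−1) = (132×106−1030×19.7)/0.22 = -28700 J.
ΔU = nCvΔT = 3.63×20.8×(674−465) = 15800 J.
Q = ΔU + W = -12900 J.
State after step 1: P = 1030 kPa, V = 19.7 L, T = 674 K.
Step 2 — Isochoric: V stays 19.7 L; P/T = const ⇒ T₂ = 1380 K, P₂ = 2120 kPa.
W = 0 (no volume change).
ΔU = nCvΔT = 3.63×20.8×(1380−674) = 53300 J.
Q = ΔU = 53300 J.
Net over both steps: W = -28700 J, Q = 40400 J, ΔU = 69000 J.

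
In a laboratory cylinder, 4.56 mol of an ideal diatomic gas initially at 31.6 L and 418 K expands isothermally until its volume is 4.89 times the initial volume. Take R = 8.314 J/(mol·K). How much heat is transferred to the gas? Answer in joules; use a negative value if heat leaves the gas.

P₁ = nRT₁/V₁ = 4.56×8.314×418/31.6 = 501 kPa.
Isothermal: T stays 418 K; PV = const ⇒ V₂ = 155 L, P₂ = 103 kPa.
ΔU = 0 (ideal gas, T constant).
W = nRT ln(V₂/V₁) = 4.56×8.314×418×ln(4.89) = 25200 J.
Q = ΔU + W = 25200 J.

25200 J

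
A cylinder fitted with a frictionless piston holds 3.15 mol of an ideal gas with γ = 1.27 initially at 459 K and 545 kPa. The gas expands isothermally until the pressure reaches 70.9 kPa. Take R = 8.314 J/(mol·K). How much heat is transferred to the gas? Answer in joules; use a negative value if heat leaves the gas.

V₁ = nRT₁/P₁ = 3.15×8.314×459/545 = 22.1 L.
Isothermal: T stays 459 K; PV = const ⇒ V₂ = 170 L, P₂ = 70.9 kPa.
ΔU = 0 (ideal gas, T constant).
W = nRT ln(V₂/V₁) = 3.15×8.314×459×ln(7.69) = 24500 J.
Q = ΔU + W = 24500 J.

24500 J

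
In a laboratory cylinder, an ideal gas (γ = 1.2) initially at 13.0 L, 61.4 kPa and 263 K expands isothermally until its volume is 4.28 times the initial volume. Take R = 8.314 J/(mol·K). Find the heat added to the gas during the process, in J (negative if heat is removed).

1160 J

n = P₁V₁/(RT₁) = 61.4×13.0/(8.314×263) = 0.365 mol.
Isothermal: T stays 263 K; PV = const ⇒ V₂ = 55.6 L, P₂ = 14.3 kPa.
ΔU = 0 (ideal gas, T constant).
W = nRT ln(V₂/V₁) = 0.365×8.314×263×ln(4.28) = 1160 J.
Q = ΔU + W = 1160 J.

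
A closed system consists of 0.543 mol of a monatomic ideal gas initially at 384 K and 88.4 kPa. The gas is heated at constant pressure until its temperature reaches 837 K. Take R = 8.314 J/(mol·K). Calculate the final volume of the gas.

V₁ = nRT₁/P₁ = 0.543×8.314×384/88.4 = 19.6 L.
Isobaric: P stays 88.4 kPa; V/T = const ⇒ T₂ = 837 K, V₂ = 42.7 L.

42.7 L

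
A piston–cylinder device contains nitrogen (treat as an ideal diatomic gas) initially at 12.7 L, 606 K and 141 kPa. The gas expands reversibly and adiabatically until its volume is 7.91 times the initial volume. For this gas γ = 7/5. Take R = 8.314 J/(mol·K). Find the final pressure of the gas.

7.79 kPa

Adiabatic: TV^(γ−1) = const ⇒ T₂ = 606×(0.126)^0.400 = 265 K; PV^γ = const ⇒ P₂ = 7.79 kPa.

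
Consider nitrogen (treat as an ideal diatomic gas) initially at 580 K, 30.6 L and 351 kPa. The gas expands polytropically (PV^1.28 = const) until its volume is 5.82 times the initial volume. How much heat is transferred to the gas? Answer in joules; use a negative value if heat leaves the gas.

n = P₁V₁/(RT₁) = 351×30.6/(8.314×580) = 2.23 mol.
Polytropic n=1.28: T₂ = T₁(V₁/V₂)^(n−1) = 580×(0.172)^0.28 = 354 K; P₂ = P₁(V₁/V₂)^n = 36.8 kPa.
W = (P₁V₁−P₂V₂)/(n−1) = (351×30.6−36.8×178)/0.28 = 14900 J.
ΔU = nCvΔT = 2.23×20.8×(354−580) = -10500 J.
Q = ΔU + W = 4480 J.

4480 J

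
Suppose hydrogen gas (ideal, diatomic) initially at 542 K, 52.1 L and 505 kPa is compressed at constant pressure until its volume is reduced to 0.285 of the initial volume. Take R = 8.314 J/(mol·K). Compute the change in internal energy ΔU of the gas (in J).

-47000 J

n = P₁V₁/(RT₁) = 505×52.1/(8.314×542) = 5.84 mol.
Isobaric: P stays 505 kPa; V/T = const ⇒ T₂ = 154 K, V₂ = 14.8 L.
For an ideal gas ΔU = nCvΔT with Cv = (5/2)R = 20.8 J/(mol·K).
ΔU = 5.84×20.8×(154−542) = -47000 J.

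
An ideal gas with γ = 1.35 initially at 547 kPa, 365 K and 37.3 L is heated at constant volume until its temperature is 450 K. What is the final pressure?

Isochoric: V stays 37.3 L; P/T = const ⇒ T₂ = 450 K, P₂ = 674 kPa.

674 kPa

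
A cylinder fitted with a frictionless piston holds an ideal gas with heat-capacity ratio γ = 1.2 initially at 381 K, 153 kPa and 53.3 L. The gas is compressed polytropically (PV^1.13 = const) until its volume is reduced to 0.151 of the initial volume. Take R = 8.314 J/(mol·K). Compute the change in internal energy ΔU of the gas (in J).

n = P₁V₁/(RT₁) = 153×53.3/(8.314×381) = 2.57 mol.
Polytropic n=1.13: T₂ = T₁(V₁/V₂)^(n−1) = 381×(6.62)^0.13 = 487 K; P₂ = P₁(V₁/V₂)^n = 1300 kPa.
For an ideal gas ΔU = nCvΔT with Cv = R/(γ−1) = 41.6 J/(mol·K).
ΔU = 2.57×41.6×(487−381) = 11400 J.

11400 J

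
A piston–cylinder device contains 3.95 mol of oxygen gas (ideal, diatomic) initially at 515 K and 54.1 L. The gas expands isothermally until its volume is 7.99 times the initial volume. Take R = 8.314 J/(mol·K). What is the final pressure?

P₁ = nRT₁/V₁ = 3.95×8.314×515/54.1 = 313 kPa.
Isothermal: T stays 515 K; PV = const ⇒ V₂ = 432 L, P₂ = 39.1 kPa.

39.1 kPa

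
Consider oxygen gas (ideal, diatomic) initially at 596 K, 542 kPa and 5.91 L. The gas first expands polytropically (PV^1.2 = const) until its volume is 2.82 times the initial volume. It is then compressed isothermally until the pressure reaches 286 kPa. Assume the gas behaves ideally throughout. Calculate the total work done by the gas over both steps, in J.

1420 J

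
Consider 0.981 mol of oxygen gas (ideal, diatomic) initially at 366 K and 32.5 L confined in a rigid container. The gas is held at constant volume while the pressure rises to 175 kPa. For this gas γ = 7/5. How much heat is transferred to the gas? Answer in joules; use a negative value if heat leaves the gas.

P₁ = nRT₁/V₁ = 0.981×8.314×366/32.5 = 91.8 kPa.
Isochoric: V stays 32.5 L; P/T = const ⇒ T₂ = 697 K, P₂ = 175 kPa.
W = 0 (no volume change).
ΔU = nCvΔT = 0.981×20.8×(697−366) = 6760 J.
Q = ΔU = 6760 J.

6760 J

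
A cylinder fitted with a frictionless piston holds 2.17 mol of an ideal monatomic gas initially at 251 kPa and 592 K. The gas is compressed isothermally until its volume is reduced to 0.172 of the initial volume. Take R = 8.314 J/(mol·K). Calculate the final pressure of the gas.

1460 kPa

V₁ = nRT₁/P₁ = 2.17×8.314×592/251 = 42.6 L.
Isothermal: T stays 592 K; PV = const ⇒ V₂ = 7.32 L, P₂ = 1460 kPa.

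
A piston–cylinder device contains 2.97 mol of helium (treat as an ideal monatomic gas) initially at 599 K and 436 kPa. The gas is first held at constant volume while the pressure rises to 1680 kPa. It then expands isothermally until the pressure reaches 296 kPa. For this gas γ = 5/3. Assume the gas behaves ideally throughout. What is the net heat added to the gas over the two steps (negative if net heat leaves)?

162000 J

V₁ = nRT₁/P₁ = 2.97×8.314×599/436 = 33.9 L.
Step 1 — Isochoric: V stays 33.9 L; P/T = const ⇒ T₂ = 2310 K, P₂ = 1680 kPa.
W = 0 (no volume change).
ΔU = nCvΔT = 2.97×12.5×(2310−599) = 63300 J.
Q = ΔU = 63300 J.
State after step 1: P = 1680 kPa, V = 33.9 L, T = 2310 K.
Step 2 — Isothermal: T stays 2310 K; PV = const ⇒ V₂ = 193 L, P₂ = 296 kPa.
ΔU = 0 (ideal gas, T constant).
W = nRT ln(V₂/V₁) = 2.97×8.314×2310×ln(5.68) = 98900 J.
Q = ΔU + W = 98900 J.
Net over both steps: W = 98900 J, Q = 162000 J, ΔU = 63300 J.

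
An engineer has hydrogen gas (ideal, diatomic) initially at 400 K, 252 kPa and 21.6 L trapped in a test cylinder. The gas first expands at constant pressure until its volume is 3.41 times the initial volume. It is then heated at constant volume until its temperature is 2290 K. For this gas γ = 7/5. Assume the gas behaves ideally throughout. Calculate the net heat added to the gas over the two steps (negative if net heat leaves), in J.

n = P₁V₁/(RT₁) = 252×21.6/(8.314×400) = 1.64 mol.
Step 1 — Isobaric: P stays 252 kPa; V/T = const ⇒ T₂ = 1360 K, V₂ = 73.7 L.
W = PΔV = 252×(73.7−21.6) kPa·L = 13100 J.
ΔU = nCvΔT = 1.64×20.8×(1360−400) = 32800 J.
Q = ΔU + W = nCpΔT = 45900 J.
State after step 1: P = 252 kPa, V = 73.7 L, T = 1360 K.
Step 2 — Isochoric: V stays 73.7 L; P/T = const ⇒ T₂ = 2290 K, P₂ = 423 kPa.
W = 0 (no volume change).
ΔU = nCvΔT = 1.64×20.8×(2290−1360) = 31500 J.
Q = ΔU = 31500 J.
Net over both steps: W = 13100 J, Q = 77400 J, ΔU = 64300 J.

77400 J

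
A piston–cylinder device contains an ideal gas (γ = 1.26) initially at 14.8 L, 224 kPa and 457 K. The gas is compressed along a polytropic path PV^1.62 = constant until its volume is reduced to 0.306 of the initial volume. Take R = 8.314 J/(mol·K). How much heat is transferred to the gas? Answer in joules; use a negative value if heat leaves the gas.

n = P₁V₁/(RT₁) = 224×14.8/(8.314×457) = 0.873 mol.
Polytropic n=1.62: T₂ = T₁(V₁/V₂)^(n−1) = 457×(3.27)^0.62 = 952 K; P₂ = P₁(V₁/V₂)^n = 1530 kPa.
W = (P₁V₁−P₂V₂)/(n−1) = (224×14.8−1530×4.53)/0.62 = -5800 J.
ΔU = nCvΔT = 0.873×32.0×(952−457) = 13800 J.
Q = ΔU + W = 8020 J.

8020 J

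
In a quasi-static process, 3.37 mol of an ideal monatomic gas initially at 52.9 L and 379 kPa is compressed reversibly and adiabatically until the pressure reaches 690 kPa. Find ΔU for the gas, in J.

8140 J

T₁ = P₁V₁/(nR) = 379×52.9/(3.37×8.314) = 716 K.
Adiabatic: T₂/T₁ = (P₂/P₁)^((γ−1)/γ) ⇒ T₂ = 716×(1.82)^0.400 = 909 K; V₂ = 36.9 L.
For an ideal gas ΔU = nCvΔT with Cv = (3/2)R = 12.5 J/(mol·K).
ΔU = 3.37×12.5×(909−716) = 8140 J.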